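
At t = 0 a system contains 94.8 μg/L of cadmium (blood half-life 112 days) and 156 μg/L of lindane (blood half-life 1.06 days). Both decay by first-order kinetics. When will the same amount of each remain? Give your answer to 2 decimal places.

0.77 days

Set 94.8·(1/2)^(t/112) = 156·(1/2)^(t/1.06).
Taking log₂: log₂(94.8/156) = t·(1/112 − 1/1.06).
log₂(0.60769) = -0.71859; 1/112 − 1/1.06 = -0.93447.
t = -0.71859 / -0.93447 ≈ 0.76898 days.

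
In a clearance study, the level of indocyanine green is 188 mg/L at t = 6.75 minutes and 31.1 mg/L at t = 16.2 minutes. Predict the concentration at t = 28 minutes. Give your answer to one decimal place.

Over Δt = 16.2 − 6.75 = 9.45 minutes, the level fell by a factor of 188/31.1 ≈ 6.045.
n = log₂(6.045) ≈ 2.5957 half-lives, so t½ = 9.45/2.5957 ≈ 3.6406 minutes.
From t = 16.2 to t = 28: 31.1 × (1/2)^((28−16.2)/3.6406) ≈ 3.2889 mg/L.

3.3 mg/L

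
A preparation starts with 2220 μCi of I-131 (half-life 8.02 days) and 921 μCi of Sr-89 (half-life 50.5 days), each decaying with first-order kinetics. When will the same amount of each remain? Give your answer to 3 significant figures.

12.1 days

Set 2220·(1/2)^(t/8.02) = 921·(1/2)^(t/50.5).
Taking log₂: log₂(2220/921) = t·(1/8.02 − 1/50.5).
log₂(2.4104) = 1.2693; 1/8.02 − 1/50.5 = 0.10489.
t = 1.2693 / 0.10489 ≈ 12.102 days.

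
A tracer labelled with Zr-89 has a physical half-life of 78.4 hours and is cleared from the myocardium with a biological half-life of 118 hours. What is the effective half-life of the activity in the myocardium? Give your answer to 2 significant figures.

1/t_eff = 1/t_phys + 1/t_biol = 1/78.4 + 1/118 = 0.02123 per hour.
t_eff = 78.4 × 118 / (78.4 + 118) ≈ 47.104 hours.

47 hours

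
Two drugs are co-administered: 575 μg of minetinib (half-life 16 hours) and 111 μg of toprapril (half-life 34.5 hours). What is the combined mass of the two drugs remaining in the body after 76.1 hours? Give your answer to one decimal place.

minetinib: 575 × (1/2)^(76.1/16) = 575 × (1/2)^4.7562 ≈ 21.276 μg.
toprapril: 111 × (1/2)^(76.1/34.5) = 111 × (1/2)^2.2058 ≈ 24.061 μg.
Total = 21.276 + 24.061 ≈ 45.337 μg.

45.3 μg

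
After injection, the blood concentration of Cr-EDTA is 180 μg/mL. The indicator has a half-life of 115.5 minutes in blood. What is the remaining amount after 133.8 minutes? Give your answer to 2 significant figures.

81 μg/mL

Number of half-lives: n = 133.8/115.5 ≈ 1.1584.
Remaining = 180 × (1/2)^1.1584 = 180 × 0.448 ≈ 80.639 μg/mL.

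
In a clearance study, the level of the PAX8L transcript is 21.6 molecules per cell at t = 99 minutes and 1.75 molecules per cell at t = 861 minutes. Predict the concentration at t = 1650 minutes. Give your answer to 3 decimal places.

0.130 molecules per cell

Over Δt = 861 − 99 = 762 minutes, the level fell by a factor of 21.6/1.75 ≈ 12.343.
n = log₂(12.343) ≈ 3.6256 half-lives, so t½ = 762/3.6256 ≈ 210.17 minutes.
From t = 861 to t = 1650: 1.75 × (1/2)^((1650−861)/210.17) ≈ 0.1297 molecules per cell.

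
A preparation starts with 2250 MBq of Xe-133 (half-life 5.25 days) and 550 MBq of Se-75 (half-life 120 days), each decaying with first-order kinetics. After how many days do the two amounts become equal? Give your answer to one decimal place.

11.2 days

Set 2250·(1/2)^(t/5.25) = 550·(1/2)^(t/120).
Taking log₂: log₂(2250/550) = t·(1/5.25 − 1/120).
log₂(4.0909) = 2.0324; 1/5.25 − 1/120 = 0.18214.
t = 2.0324 / 0.18214 ≈ 11.158 days.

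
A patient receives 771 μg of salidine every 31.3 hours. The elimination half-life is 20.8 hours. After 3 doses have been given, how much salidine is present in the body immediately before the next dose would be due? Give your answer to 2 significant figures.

The 3 doses were given 93.9, 62.6, 31.3 hours ago.
Total = 771·(1/2)^(93.9/20.8) + 771·(1/2)^(62.6/20.8) + 771·(1/2)^(31.3/20.8)
      = 33.735 + 95.735 + 271.68 ≈ 401.15 μg.

400 μg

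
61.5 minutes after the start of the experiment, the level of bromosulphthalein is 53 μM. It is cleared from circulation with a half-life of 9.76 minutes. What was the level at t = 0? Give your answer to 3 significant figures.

4180 μM

Number of half-lives elapsed: n = 61.5/9.76 ≈ 6.3012.
A₀ = A × 2^n = 53 × 2^6.3012 = 53 × 78.86 ≈ 4179.6 μM.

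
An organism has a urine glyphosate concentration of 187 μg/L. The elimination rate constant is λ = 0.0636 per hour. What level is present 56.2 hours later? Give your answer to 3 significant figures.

5.24 μg/L

t½ = ln 2 / λ = 0.69315 / 0.0636 ≈ 10.899 hours.
Number of half-lives: n = 56.2/10.899 ≈ 5.1567.
Remaining = 187 × (1/2)^5.1567 = 187 × 0.028034 ≈ 5.2424 μg/L.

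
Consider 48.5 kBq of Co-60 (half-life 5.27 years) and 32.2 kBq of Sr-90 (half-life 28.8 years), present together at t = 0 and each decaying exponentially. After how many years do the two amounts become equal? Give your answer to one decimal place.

3.8 years

Set 48.5·(1/2)^(t/5.27) = 32.2·(1/2)^(t/28.8).
Taking log₂: log₂(48.5/32.2) = t·(1/5.27 − 1/28.8).
log₂(1.5062) = 0.59092; 1/5.27 − 1/28.8 = 0.15503.
t = 0.59092 / 0.15503 ≈ 3.8116 years.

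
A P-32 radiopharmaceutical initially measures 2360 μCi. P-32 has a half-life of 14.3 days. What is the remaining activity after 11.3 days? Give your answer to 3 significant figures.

Number of half-lives: n = 11.3/14.3 ≈ 0.79021.
Remaining = 2360 × (1/2)^0.79021 = 2360 × 0.57826 ≈ 1364.7 μCi.

1360 μCi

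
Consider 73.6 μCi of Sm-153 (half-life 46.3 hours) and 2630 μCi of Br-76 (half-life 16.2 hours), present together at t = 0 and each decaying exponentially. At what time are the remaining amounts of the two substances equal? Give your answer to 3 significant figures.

129 hours

Set 73.6·(1/2)^(t/46.3) = 2630·(1/2)^(t/16.2).
Taking log₂: log₂(73.6/2630) = t·(1/46.3 − 1/16.2).
log₂(0.027985) = -5.1592; 1/46.3 − 1/16.2 = -0.04013.
t = -5.1592 / -0.04013 ≈ 128.56 hours.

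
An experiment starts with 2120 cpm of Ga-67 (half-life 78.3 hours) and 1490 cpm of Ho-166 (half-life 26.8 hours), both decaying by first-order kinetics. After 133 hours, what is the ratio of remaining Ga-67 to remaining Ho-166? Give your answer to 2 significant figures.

14

Ga-67: 2120 × (1/2)^(133/78.3) = 2120 × (1/2)^1.6986 ≈ 653.14 cpm.
Ho-166: 1490 × (1/2)^(133/26.8) = 1490 × (1/2)^4.9627 ≈ 47.782 cpm.
Ratio ≈ 653.14 / 47.782 ≈ 13.669.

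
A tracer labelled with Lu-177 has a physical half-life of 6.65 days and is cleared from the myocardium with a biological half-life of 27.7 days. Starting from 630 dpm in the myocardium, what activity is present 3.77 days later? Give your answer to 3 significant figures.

1/t_eff = 1/t_phys + 1/t_biol = 1/6.65 + 1/27.7 = 0.18648 per day.
t_eff = 6.65 × 27.7 / (6.65 + 27.7) ≈ 5.3626 days.
Remaining = 630 × (1/2)^(3.77/5.3626) = 630 × (1/2)^0.70302 ≈ 387 dpm.

387 dpm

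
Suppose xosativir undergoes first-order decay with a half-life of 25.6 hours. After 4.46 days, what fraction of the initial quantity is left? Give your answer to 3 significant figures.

4.46 days = 107.04 hours.
n = 107.04/25.6 ≈ 4.1812 half-lives.
Fraction remaining = (1/2)^4.1812 ≈ 0.055121.

0.0551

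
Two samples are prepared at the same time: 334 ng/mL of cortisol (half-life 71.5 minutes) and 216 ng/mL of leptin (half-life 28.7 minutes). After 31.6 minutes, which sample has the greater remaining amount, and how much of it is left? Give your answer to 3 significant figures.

cortisol: 334 × (1/2)^0.44196 ≈ 245.87 ng/mL.
leptin: 216 × (1/2)^1.101 ≈ 100.69 ng/mL.
Cortisol has more remaining, at ≈ 245.87 ng/mL.

cortisol, 246 ng/mL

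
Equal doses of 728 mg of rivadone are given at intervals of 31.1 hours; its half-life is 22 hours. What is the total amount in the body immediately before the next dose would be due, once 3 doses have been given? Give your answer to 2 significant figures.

410 mg

The 3 doses were given 93.3, 62.2, 31.1 hours ago.
Total = 728·(1/2)^(93.3/22) + 728·(1/2)^(62.2/22) + 728·(1/2)^(31.1/22)
      = 38.503 + 102.57 + 273.27 ≈ 414.34 mg.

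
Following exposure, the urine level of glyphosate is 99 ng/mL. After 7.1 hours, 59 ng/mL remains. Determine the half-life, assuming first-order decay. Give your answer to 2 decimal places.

A/A₀ = 59/99 ≈ 0.59596.
n = log₂(1.678) ≈ 0.74671 half-lives elapsed in 7.1 hours.
t½ = 7.1/0.74671 ≈ 9.5083 hours.

9.51 hours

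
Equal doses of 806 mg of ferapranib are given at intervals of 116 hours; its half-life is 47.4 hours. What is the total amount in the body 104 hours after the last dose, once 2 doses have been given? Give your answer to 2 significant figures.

The 2 doses were given 220, 104 hours ago.
Total = 806·(1/2)^(220/47.4) + 806·(1/2)^(104/47.4)
      = 32.296 + 176.14 ≈ 208.43 mg.

210 mg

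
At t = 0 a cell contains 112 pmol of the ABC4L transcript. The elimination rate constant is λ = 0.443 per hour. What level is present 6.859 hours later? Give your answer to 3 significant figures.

t½ = ln 2 / λ = 0.69315 / 0.443 ≈ 1.5647 hours.
Number of half-lives: n = 6.859/1.5647 ≈ 4.3837.
Remaining = 112 × (1/2)^4.3837 = 112 × 0.047905 ≈ 5.3654 pmol.

5.37 pmol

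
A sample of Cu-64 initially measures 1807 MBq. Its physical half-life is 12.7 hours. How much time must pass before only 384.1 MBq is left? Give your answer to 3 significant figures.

Fraction remaining = 384.1/1807 ≈ 0.21256.
n = log₂(1807/384.1) = ln(4.7045)/ln 2 ≈ 2.234 half-lives.
t = n × t½ = 2.234 × 12.7 ≈ 28.372 hours.

28.4 hours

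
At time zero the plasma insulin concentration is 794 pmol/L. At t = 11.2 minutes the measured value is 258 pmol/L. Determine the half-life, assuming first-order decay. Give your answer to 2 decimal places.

6.91 minutes

A/A₀ = 258/794 ≈ 0.32494.
n = log₂(3.0775) ≈ 1.6218 half-lives elapsed in 11.2 minutes.
t½ = 11.2/1.6218 ≈ 6.906 minutes.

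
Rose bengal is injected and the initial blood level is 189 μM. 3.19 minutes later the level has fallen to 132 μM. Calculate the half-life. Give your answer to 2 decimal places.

A/A₀ = 132/189 ≈ 0.69841.
n = log₂(1.4318) ≈ 0.51785 half-lives elapsed in 3.19 minutes.
t½ = 3.19/0.51785 ≈ 6.1601 minutes.

6.16 minutes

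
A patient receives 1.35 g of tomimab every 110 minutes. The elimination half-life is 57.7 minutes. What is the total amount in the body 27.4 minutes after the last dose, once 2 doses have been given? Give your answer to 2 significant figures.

The 2 doses were given 137.4, 27.4 minutes ago.
Total = 1.35·(1/2)^(137.4/57.7) + 1.35·(1/2)^(27.4/57.7)
      = 0.25912 + 0.97137 ≈ 1.2305 g.

1.2 g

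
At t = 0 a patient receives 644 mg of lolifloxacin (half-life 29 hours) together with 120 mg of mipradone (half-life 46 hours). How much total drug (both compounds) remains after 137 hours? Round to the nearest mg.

lolifloxacin: 644 × (1/2)^(137/29) = 644 × (1/2)^4.7241 ≈ 24.366 mg.
mipradone: 120 × (1/2)^(137/46) = 120 × (1/2)^2.9783 ≈ 15.228 mg.
Total = 24.366 + 15.228 ≈ 39.593 mg.

40 mg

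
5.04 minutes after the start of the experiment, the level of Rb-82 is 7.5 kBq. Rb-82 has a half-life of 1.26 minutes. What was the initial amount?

Number of half-lives elapsed: n = 5.04/1.26 ≈ 4.
A₀ = A × 2^n = 7.5 × 2^4 = 7.5 × 16 ≈ 120 kBq.

120 kBq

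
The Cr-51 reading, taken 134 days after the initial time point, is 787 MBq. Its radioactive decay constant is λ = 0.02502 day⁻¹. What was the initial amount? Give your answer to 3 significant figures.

22500 MBq

t½ = ln 2 / λ = 0.69315 / 0.02502 ≈ 27.704 days.
Number of half-lives elapsed: n = 134/27.704 ≈ 4.8369.
A₀ = A × 2^n = 787 × 2^4.8369 = 787 × 28.579 ≈ 22492 MBq.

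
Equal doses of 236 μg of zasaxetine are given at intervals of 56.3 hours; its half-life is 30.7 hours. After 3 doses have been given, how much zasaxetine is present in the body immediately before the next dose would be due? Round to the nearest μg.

The 3 doses were given 168.9, 112.6, 56.3 hours ago.
Total = 236·(1/2)^(168.9/30.7) + 236·(1/2)^(112.6/30.7) + 236·(1/2)^(56.3/30.7)
      = 5.209 + 18.57 + 66.2 ≈ 89.979 μg.

90 μg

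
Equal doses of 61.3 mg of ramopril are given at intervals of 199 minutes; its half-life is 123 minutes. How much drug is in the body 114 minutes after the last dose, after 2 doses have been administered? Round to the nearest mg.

43 mg

The 2 doses were given 313, 114 minutes ago.
Total = 61.3·(1/2)^(313/123) + 61.3·(1/2)^(114/123)
      = 10.506 + 32.245 ≈ 42.75 mg.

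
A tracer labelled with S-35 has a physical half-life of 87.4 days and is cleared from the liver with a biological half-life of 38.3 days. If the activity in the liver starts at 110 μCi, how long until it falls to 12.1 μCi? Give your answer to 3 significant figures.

1/t_eff = 1/t_phys + 1/t_biol = 1/87.4 + 1/38.3 = 0.037551 per day.
t_eff = 87.4 × 38.3 / (87.4 + 38.3) ≈ 26.63 days.
n = log₂(110/12.1) ≈ 3.1844; t = 3.1844 × 26.63 ≈ 84.802 days.

84.8 days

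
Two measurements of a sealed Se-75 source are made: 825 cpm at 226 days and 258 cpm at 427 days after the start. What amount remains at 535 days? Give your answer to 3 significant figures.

138 cpm

Over Δt = 427 − 226 = 201 days, the level fell by a factor of 825/258 ≈ 3.1977.
n = log₂(3.1977) ≈ 1.677 half-lives, so t½ = 201/1.677 ≈ 119.86 days.
From t = 427 to t = 535: 258 × (1/2)^((535−427)/119.86) ≈ 138.15 cpm.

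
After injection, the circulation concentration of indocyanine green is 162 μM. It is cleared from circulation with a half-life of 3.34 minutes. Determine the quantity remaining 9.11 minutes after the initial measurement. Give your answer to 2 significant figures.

Number of half-lives: n = 9.11/3.34 ≈ 2.7275.
Remaining = 162 × (1/2)^2.7275 = 162 × 0.15098 ≈ 24.459 μM.

24 μM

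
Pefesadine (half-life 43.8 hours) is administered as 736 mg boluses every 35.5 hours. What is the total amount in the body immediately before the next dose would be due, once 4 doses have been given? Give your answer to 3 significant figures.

The 4 doses were given 142, 106.5, 71, 35.5 hours ago.
Total = 736·(1/2)^(142/43.8) + 736·(1/2)^(106.5/43.8) + 736·(1/2)^(71/43.8) + 736·(1/2)^(35.5/43.8)
      = 77.792 + 136.43 + 239.28 + 419.65 ≈ 873.16 mg.

873 mg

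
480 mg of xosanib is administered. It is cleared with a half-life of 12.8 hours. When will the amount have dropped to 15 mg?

15/480 = 1/32, so 5 half-lives have elapsed.
t = 5 × 12.8 = 64 hours.

64 hours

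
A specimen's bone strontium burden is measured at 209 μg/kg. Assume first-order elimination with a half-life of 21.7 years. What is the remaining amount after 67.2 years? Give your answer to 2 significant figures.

24 μg/kg

Number of half-lives: n = 67.2/21.7 ≈ 3.0968.
Remaining = 209 × (1/2)^3.0968 = 209 × 0.11689 ≈ 24.43 μg/kg.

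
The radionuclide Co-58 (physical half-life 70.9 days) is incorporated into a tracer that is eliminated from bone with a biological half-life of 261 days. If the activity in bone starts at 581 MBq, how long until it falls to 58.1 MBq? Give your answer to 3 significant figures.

185 days

1/t_eff = 1/t_phys + 1/t_biol = 1/70.9 + 1/261 = 0.017936 per day.
t_eff = 70.9 × 261 / (70.9 + 261) ≈ 55.754 days.
n = log₂(581/58.1) ≈ 3.3219; t = 3.3219 × 55.754 ≈ 185.21 days.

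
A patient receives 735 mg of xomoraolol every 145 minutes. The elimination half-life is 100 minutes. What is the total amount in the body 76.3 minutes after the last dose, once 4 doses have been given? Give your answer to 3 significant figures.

The 4 doses were given 511.3, 366.3, 221.3, 76.3 minutes ago.
Total = 735·(1/2)^(511.3/100) + 735·(1/2)^(366.3/100) + 735·(1/2)^(221.3/100) + 735·(1/2)^(76.3/100)
      = 21.238 + 58.025 + 158.53 + 433.11 ≈ 670.91 mg.

671 mg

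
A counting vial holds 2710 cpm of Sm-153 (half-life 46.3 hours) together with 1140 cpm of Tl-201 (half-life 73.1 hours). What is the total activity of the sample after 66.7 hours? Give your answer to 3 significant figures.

Sm-153: 2710 × (1/2)^(66.7/46.3) = 2710 × (1/2)^1.4406 ≈ 998.4 cpm.
Tl-201: 1140 × (1/2)^(66.7/73.1) = 1140 × (1/2)^0.91245 ≈ 605.66 cpm.
Total = 998.4 + 605.66 ≈ 1604.1 cpm.

1600 cpm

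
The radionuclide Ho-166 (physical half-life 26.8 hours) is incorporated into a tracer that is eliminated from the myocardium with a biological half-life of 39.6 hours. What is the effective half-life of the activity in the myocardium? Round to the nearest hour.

1/t_eff = 1/t_phys + 1/t_biol = 1/26.8 + 1/39.6 = 0.062566 per hour.
t_eff = 26.8 × 39.6 / (26.8 + 39.6) ≈ 15.983 hours.

16 hours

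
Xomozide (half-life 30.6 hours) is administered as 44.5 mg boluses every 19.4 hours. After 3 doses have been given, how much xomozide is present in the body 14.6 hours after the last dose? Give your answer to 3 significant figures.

65.8 mg

The 3 doses were given 53.4, 34, 14.6 hours ago.
Total = 44.5·(1/2)^(53.4/30.6) + 44.5·(1/2)^(34/30.6) + 44.5·(1/2)^(14.6/30.6)
      = 13.275 + 20.601 + 31.969 ≈ 65.845 mg.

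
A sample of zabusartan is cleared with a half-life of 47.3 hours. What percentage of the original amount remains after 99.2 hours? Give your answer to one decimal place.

n = 99.2/47.3 ≈ 2.0973 half-lives.
Fraction remaining = (1/2)^2.0973 ≈ 0.2337, i.e. 23.37%.

23.4%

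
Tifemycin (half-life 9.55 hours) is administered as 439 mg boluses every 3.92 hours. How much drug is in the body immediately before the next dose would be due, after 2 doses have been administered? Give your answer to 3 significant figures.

579 mg

The 2 doses were given 7.84, 3.92 hours ago.
Total = 439·(1/2)^(7.84/9.55) + 439·(1/2)^(3.92/9.55)
      = 248.51 + 330.29 ≈ 578.8 mg.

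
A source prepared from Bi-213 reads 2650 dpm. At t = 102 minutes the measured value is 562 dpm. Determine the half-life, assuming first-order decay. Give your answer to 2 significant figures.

A/A₀ = 562/2650 ≈ 0.21208.
n = log₂(4.7153) ≈ 2.2374 half-lives elapsed in 102 minutes.
t½ = 102/2.2374 ≈ 45.59 minutes.

46 minutes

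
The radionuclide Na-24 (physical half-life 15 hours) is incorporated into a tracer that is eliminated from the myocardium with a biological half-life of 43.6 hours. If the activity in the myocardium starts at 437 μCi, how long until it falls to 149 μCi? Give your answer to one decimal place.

17.3 hours

1/t_eff = 1/t_phys + 1/t_biol = 1/15 + 1/43.6 = 0.089602 per hour.
t_eff = 15 × 43.6 / (15 + 43.6) ≈ 11.16 hours.
n = log₂(437/149) ≈ 1.5523; t = 1.5523 × 11.16 ≈ 17.325 hours.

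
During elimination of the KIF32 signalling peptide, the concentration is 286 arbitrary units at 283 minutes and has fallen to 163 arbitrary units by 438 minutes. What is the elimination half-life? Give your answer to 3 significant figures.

Over Δt = 438 − 283 = 155 minutes, the level fell by a factor of 286/163 ≈ 1.7546.
n = log₂(1.7546) ≈ 0.81114 half-lives, so t½ = 155/0.81114 ≈ 191.09 minutes.

191 minutes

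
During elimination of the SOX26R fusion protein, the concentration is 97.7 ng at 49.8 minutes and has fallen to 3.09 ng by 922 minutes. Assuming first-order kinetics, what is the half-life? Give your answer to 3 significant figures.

175 minutes

Over Δt = 922 − 49.8 = 872.2 minutes, the level fell by a factor of 97.7/3.09 ≈ 31.618.
n = log₂(31.618) ≈ 4.9827 half-lives, so t½ = 872.2/4.9827 ≈ 175.05 minutes.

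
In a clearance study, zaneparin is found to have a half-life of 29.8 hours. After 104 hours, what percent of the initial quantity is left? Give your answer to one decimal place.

n = 104/29.8 ≈ 3.4899 half-lives.
Fraction remaining = (1/2)^3.4899 ≈ 0.089007, i.e. 8.9007%.

8.9%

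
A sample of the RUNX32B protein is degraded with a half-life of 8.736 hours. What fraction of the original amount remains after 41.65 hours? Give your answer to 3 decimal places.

n = 41.65/8.736 ≈ 4.7676 half-lives.
Fraction remaining = (1/2)^4.7676 ≈ 0.036711.

0.037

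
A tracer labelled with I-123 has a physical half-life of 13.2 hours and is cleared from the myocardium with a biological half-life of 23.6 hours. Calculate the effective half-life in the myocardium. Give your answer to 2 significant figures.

1/t_eff = 1/t_phys + 1/t_biol = 1/13.2 + 1/23.6 = 0.11813 per hour.
t_eff = 13.2 × 23.6 / (13.2 + 23.6) ≈ 8.4652 hours.

8.5 hours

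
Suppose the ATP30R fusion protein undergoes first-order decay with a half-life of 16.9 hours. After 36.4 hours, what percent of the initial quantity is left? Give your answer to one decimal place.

n = 36.4/16.9 ≈ 2.1538 half-lives.
Fraction remaining = (1/2)^2.1538 ≈ 0.22471, i.e. 22.471%.

22.5%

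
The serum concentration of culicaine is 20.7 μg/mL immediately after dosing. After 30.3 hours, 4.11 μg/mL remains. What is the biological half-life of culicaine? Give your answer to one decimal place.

A/A₀ = 4.11/20.7 ≈ 0.19855.
n = log₂(5.0365) ≈ 2.3324 half-lives elapsed in 30.3 hours.
t½ = 30.3/2.3324 ≈ 12.991 hours.

13.0 hours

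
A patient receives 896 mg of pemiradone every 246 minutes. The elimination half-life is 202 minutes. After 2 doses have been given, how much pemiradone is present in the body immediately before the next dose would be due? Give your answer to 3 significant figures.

551 mg

The 2 doses were given 492, 246 minutes ago.
Total = 896·(1/2)^(492/202) + 896·(1/2)^(246/202)
      = 165.62 + 385.22 ≈ 550.84 mg.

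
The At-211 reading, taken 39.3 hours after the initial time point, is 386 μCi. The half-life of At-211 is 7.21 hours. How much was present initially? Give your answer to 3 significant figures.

16900 μCi

Number of half-lives elapsed: n = 39.3/7.21 ≈ 5.4508.
A₀ = A × 2^n = 386 × 2^5.4508 = 386 × 43.736 ≈ 16882 μCi.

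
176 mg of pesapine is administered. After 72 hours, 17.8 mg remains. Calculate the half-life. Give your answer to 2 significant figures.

A/A₀ = 17.8/176 ≈ 0.10114.
n = log₂(9.8876) ≈ 3.3056 half-lives elapsed in 72 hours.
t½ = 72/3.3056 ≈ 21.781 hours.

22 hours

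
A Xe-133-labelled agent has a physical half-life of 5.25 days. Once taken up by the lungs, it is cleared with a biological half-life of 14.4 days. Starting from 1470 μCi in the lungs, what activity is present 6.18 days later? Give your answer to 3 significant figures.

483 μCi

1/t_eff = 1/t_phys + 1/t_biol = 1/5.25 + 1/14.4 = 0.25992 per day.
t_eff = 5.25 × 14.4 / (5.25 + 14.4) ≈ 3.8473 days.
Remaining = 1470 × (1/2)^(6.18/3.8473) = 1470 × (1/2)^1.6063 ≈ 482.8 μCi.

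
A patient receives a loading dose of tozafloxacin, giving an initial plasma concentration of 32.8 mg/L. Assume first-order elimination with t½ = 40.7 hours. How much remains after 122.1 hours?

Elapsed time is 3 half-lives (122.1/40.7).
Each half-life halves the amount: 32.8 × (1/2)^3 = 32.8/8 = 4.1 mg/L.

4.1 mg/L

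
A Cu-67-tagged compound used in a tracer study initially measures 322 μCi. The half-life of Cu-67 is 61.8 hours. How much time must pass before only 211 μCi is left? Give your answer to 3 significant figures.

37.7 hours

Fraction remaining = 211/322 ≈ 0.65528.
n = log₂(322/211) = ln(1.5261)/ln 2 ≈ 0.60982 half-lives.
t = n × t½ = 0.60982 × 61.8 ≈ 37.687 hours.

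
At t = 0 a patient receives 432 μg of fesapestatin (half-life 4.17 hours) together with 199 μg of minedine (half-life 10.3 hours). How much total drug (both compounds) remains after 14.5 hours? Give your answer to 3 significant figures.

114 μg

fesapestatin: 432 × (1/2)^(14.5/4.17) = 432 × (1/2)^3.4772 ≈ 38.792 μg.
minedine: 199 × (1/2)^(14.5/10.3) = 199 × (1/2)^1.4078 ≈ 75.002 μg.
Total = 38.792 + 75.002 ≈ 113.79 μg.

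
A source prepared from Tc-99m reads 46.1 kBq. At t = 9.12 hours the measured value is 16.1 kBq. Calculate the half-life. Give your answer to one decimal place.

A/A₀ = 16.1/46.1 ≈ 0.34924.
n = log₂(2.8634) ≈ 1.5177 half-lives elapsed in 9.12 hours.
t½ = 9.12/1.5177 ≈ 6.0091 hours.

6.0 hours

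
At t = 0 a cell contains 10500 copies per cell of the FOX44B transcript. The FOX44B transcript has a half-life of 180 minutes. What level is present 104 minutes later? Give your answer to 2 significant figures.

7000 copies per cell

Number of half-lives: n = 104/180 ≈ 0.57778.
Remaining = 10500 × (1/2)^0.57778 = 10500 × 0.66999 ≈ 7034.9 copies per cell.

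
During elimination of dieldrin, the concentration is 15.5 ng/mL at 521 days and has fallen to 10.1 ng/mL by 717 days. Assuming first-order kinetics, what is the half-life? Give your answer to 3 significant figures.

317 days

Over Δt = 717 − 521 = 196 days, the level fell by a factor of 15.5/10.1 ≈ 1.5347.
n = log₂(1.5347) ≈ 0.61791 half-lives, so t½ = 196/0.61791 ≈ 317.2 days.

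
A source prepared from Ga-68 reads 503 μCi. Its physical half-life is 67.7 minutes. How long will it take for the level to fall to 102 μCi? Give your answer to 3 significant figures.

Fraction remaining = 102/503 ≈ 0.20278.
n = log₂(503/102) = ln(4.9314)/ln 2 ≈ 2.302 half-lives.
t = n × t½ = 2.302 × 67.7 ≈ 155.84 minutes.

156 minutes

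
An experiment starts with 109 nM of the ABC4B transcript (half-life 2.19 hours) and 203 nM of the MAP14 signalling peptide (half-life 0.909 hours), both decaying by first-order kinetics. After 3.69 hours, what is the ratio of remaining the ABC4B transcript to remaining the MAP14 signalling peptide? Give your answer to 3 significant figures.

ABC4B transcript: 109 × (1/2)^(3.69/2.19) = 109 × (1/2)^1.6849 ≈ 33.901 nM.
MAP14 signalling peptide: 203 × (1/2)^(3.69/0.909) = 203 × (1/2)^4.0594 ≈ 12.176 nM.
Ratio ≈ 33.901 / 12.176 ≈ 2.7843.

2.78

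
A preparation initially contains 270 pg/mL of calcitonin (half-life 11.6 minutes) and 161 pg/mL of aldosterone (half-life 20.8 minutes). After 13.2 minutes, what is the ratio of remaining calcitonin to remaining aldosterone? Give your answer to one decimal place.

1.2

calcitonin: 270 × (1/2)^(13.2/11.6) = 270 × (1/2)^1.1379 ≈ 122.69 pg/mL.
aldosterone: 161 × (1/2)^(13.2/20.8) = 161 × (1/2)^0.63462 ≈ 103.7 pg/mL.
Ratio ≈ 122.69 / 103.7 ≈ 1.1831.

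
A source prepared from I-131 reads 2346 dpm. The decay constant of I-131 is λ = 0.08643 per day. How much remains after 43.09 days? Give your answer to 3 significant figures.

t½ = ln 2 / λ = 0.69315 / 0.08643 ≈ 8.0198 days.
Number of half-lives: n = 43.09/8.0198 ≈ 5.373.
Remaining = 2346 × (1/2)^5.373 = 2346 × 0.024131 ≈ 56.611 dpm.

56.6 dpm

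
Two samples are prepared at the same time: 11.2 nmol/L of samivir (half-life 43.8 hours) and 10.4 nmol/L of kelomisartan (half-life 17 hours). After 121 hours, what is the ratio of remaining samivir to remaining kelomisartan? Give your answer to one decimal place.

22.0

samivir: 11.2 × (1/2)^(121/43.8) = 11.2 × (1/2)^2.7626 ≈ 1.6505 nmol/L.
kelomisartan: 10.4 × (1/2)^(121/17) = 10.4 × (1/2)^7.1176 ≈ 0.074887 nmol/L.
Ratio ≈ 1.6505 / 0.074887 ≈ 22.039.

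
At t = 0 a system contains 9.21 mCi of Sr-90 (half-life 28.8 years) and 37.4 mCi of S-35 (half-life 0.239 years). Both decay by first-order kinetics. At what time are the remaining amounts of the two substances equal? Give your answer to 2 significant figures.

Set 9.21·(1/2)^(t/28.8) = 37.4·(1/2)^(t/0.239).
Taking log₂: log₂(9.21/37.4) = t·(1/28.8 − 1/0.239).
log₂(0.24626) = -2.0218; 1/28.8 − 1/0.239 = -4.1494.
t = -2.0218 / -4.1494 ≈ 0.48725 years.

0.49 years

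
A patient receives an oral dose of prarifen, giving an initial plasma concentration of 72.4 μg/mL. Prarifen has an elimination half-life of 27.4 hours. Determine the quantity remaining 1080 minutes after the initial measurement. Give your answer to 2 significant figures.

46 μg/mL

Convert the elapsed time: 1080 minutes = 18 hours.
Number of half-lives: n = 18/27.4 ≈ 0.65693.
Remaining = 72.4 × (1/2)^0.65693 = 72.4 × 0.63422 ≈ 45.918 μg/mL.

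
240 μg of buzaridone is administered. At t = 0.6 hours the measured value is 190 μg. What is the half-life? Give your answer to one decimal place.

1.8 hours

A/A₀ = 190/240 ≈ 0.79167.
n = log₂(1.2632) ≈ 0.33703 half-lives elapsed in 0.6 hours.
t½ = 0.6/0.33703 ≈ 1.7802 hours.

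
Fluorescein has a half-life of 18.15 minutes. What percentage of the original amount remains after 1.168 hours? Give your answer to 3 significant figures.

6.88%

1.168 hours = 70.08 minutes.
n = 70.08/18.15 ≈ 3.8612 half-lives.
Fraction remaining = (1/2)^3.8612 ≈ 0.068814, i.e. 6.8814%.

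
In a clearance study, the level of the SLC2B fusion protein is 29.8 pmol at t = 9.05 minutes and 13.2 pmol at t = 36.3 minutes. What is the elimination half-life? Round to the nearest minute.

23 minutes

Over Δt = 36.3 − 9.05 = 27.25 minutes, the level fell by a factor of 29.8/13.2 ≈ 2.2576.
n = log₂(2.2576) ≈ 1.1748 half-lives, so t½ = 27.25/1.1748 ≈ 23.196 minutes.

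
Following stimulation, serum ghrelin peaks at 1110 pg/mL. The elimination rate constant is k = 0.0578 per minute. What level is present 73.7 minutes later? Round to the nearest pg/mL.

t½ = ln 2 / k = 0.69315 / 0.0578 ≈ 11.992 minutes.
Number of half-lives: n = 73.7/11.992 ≈ 6.1457.
Remaining = 1110 × (1/2)^6.1457 = 1110 × 0.014124 ≈ 15.678 pg/mL.

16 pg/mL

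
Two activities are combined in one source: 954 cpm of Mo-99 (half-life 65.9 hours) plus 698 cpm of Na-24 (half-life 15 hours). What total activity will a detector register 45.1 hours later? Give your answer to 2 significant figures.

680 cpm

Mo-99: 954 × (1/2)^(45.1/65.9) = 954 × (1/2)^0.68437 ≈ 593.65 cpm.
Na-24: 698 × (1/2)^(45.1/15) = 698 × (1/2)^3.0067 ≈ 86.848 cpm.
Total = 593.65 + 86.848 ≈ 680.5 cpm.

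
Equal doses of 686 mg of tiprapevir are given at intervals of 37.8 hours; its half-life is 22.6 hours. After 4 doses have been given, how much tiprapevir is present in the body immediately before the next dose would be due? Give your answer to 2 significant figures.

310 mg

The 4 doses were given 151.2, 113.4, 75.6, 37.8 hours ago.
Total = 686·(1/2)^(151.2/22.6) + 686·(1/2)^(113.4/22.6) + 686·(1/2)^(75.6/22.6) + 686·(1/2)^(37.8/22.6)
      = 6.6428 + 21.176 + 67.505 + 215.19 ≈ 310.52 mg.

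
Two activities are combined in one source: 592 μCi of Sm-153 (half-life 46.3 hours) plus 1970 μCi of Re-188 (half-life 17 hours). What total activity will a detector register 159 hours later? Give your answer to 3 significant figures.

57.8 μCi

Sm-153: 592 × (1/2)^(159/46.3) = 592 × (1/2)^3.4341 ≈ 54.771 μCi.
Re-188: 1970 × (1/2)^(159/17) = 1970 × (1/2)^9.3529 ≈ 3.0127 μCi.
Total = 54.771 + 3.0127 ≈ 57.783 μCi.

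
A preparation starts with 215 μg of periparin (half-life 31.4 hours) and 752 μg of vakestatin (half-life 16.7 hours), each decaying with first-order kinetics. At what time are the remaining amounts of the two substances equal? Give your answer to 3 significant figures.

64.4 hours

Set 215·(1/2)^(t/31.4) = 752·(1/2)^(t/16.7).
Taking log₂: log₂(215/752) = t·(1/31.4 − 1/16.7).
log₂(0.2859) = -1.8064; 1/31.4 − 1/16.7 = -0.028033.
t = -1.8064 / -0.028033 ≈ 64.438 hours.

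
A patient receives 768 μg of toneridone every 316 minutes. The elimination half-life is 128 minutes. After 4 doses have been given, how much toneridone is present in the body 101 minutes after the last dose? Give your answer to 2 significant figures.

540 μg

The 4 doses were given 1049, 733, 417, 101 minutes ago.
Total = 768·(1/2)^(1049/128) + 768·(1/2)^(733/128) + 768·(1/2)^(417/128) + 768·(1/2)^(101/128)
      = 2.6202 + 14.504 + 80.29 + 444.46 ≈ 541.87 μg.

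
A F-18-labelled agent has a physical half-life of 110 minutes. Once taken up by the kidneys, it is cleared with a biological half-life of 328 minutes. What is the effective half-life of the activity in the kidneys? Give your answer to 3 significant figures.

82.4 minutes

1/t_eff = 1/t_phys + 1/t_biol = 1/110 + 1/328 = 0.01214 per minute.
t_eff = 110 × 328 / (110 + 328) ≈ 82.374 minutes.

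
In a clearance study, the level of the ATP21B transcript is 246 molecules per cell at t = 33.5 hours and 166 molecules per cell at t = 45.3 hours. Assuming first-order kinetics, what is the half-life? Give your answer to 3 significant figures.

20.8 hours

Over Δt = 45.3 − 33.5 = 11.8 hours, the level fell by a factor of 246/166 ≈ 1.4819.
n = log₂(1.4819) ≈ 0.56748 half-lives, so t½ = 11.8/0.56748 ≈ 20.794 hours.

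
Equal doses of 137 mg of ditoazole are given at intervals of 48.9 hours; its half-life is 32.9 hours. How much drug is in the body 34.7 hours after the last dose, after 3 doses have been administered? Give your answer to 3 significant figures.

The 3 doses were given 132.5, 83.6, 34.7 hours ago.
Total = 137·(1/2)^(132.5/32.9) + 137·(1/2)^(83.6/32.9) + 137·(1/2)^(34.7/32.9)
      = 8.4017 + 23.539 + 65.951 ≈ 97.892 mg.

97.9 mg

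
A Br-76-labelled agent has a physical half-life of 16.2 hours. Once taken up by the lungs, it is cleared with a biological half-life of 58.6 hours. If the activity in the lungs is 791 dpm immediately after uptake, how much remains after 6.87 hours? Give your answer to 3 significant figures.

1/t_eff = 1/t_phys + 1/t_biol = 1/16.2 + 1/58.6 = 0.078793 per hour.
t_eff = 16.2 × 58.6 / (16.2 + 58.6) ≈ 12.691 hours.
Remaining = 791 × (1/2)^(6.87/12.691) = 791 × (1/2)^0.54131 ≈ 543.53 dpm.

544 dpm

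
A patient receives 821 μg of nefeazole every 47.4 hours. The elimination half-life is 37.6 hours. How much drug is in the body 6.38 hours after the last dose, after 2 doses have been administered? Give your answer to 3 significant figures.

1030 μg

The 2 doses were given 53.78, 6.38 hours ago.
Total = 821·(1/2)^(53.78/37.6) + 821·(1/2)^(6.38/37.6)
      = 304.63 + 729.9 ≈ 1034.5 μg.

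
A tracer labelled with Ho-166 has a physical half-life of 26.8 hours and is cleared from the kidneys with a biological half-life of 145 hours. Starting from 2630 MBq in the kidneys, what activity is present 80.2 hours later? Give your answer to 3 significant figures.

1/t_eff = 1/t_phys + 1/t_biol = 1/26.8 + 1/145 = 0.04421 per hour.
t_eff = 26.8 × 145 / (26.8 + 145) ≈ 22.619 hours.
Remaining = 2630 × (1/2)^(80.2/22.619) = 2630 × (1/2)^3.5456 ≈ 225.22 MBq.

225 MBq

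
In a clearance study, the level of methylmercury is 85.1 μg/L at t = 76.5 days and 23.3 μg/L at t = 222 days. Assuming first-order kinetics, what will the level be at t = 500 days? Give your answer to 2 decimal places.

1.96 μg/L

Over Δt = 222 − 76.5 = 145.5 days, the level fell by a factor of 85.1/23.3 ≈ 3.6524.
n = log₂(3.6524) ≈ 1.8688 half-lives, so t½ = 145.5/1.8688 ≈ 77.856 days.
From t = 222 to t = 500: 23.3 × (1/2)^((500−222)/77.856) ≈ 1.961 μg/L.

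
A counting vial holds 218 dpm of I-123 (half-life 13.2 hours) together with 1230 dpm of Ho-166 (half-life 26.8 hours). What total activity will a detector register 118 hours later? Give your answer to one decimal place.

I-123: 218 × (1/2)^(118/13.2) = 218 × (1/2)^8.9394 ≈ 0.44405 dpm.
Ho-166: 1230 × (1/2)^(118/26.8) = 1230 × (1/2)^4.403 ≈ 58.14 dpm.
Total = 0.44405 + 58.14 ≈ 58.584 dpm.

58.6 dpm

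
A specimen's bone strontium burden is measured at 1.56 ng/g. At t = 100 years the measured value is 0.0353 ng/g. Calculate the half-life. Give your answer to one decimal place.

18.3 years

A/A₀ = 0.0353/1.56 ≈ 0.022628.
n = log₂(44.193) ≈ 5.4657 half-lives elapsed in 100 years.
t½ = 100/5.4657 ≈ 18.296 years.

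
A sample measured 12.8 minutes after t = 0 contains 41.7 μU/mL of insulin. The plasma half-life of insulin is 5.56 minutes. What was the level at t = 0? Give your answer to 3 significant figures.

Number of half-lives elapsed: n = 12.8/5.56 ≈ 2.3022.
A₀ = A × 2^n = 41.7 × 2^2.3022 = 41.7 × 4.932 ≈ 205.66 μU/mL.

206 μU/mL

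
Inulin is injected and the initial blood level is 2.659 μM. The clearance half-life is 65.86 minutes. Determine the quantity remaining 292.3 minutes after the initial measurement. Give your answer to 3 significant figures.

Number of half-lives: n = 292.3/65.86 ≈ 4.4382.
Remaining = 2.659 × (1/2)^4.4382 = 2.659 × 0.046128 ≈ 0.12266 μM.

0.123 μM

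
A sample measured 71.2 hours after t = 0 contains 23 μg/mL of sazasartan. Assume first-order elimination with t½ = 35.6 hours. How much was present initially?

Number of half-lives elapsed: n = 71.2/35.6 ≈ 2.
A₀ = A × 2^n = 23 × 2^2 = 23 × 4 ≈ 92 μg/mL.

92 μg/mL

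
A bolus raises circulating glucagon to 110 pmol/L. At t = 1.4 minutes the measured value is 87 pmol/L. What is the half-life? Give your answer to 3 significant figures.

A/A₀ = 87/110 ≈ 0.79091.
n = log₂(1.2644) ≈ 0.33842 half-lives elapsed in 1.4 minutes.
t½ = 1.4/0.33842 ≈ 4.1369 minutes.

4.14 minutes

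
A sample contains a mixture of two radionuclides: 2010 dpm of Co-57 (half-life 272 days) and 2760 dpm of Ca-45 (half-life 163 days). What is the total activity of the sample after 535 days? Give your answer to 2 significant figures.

800 dpm

Co-57: 2010 × (1/2)^(535/272) = 2010 × (1/2)^1.9669 ≈ 514.16 dpm.
Ca-45: 2760 × (1/2)^(535/163) = 2760 × (1/2)^3.2822 ≈ 283.7 dpm.
Total = 514.16 + 283.7 ≈ 797.86 dpm.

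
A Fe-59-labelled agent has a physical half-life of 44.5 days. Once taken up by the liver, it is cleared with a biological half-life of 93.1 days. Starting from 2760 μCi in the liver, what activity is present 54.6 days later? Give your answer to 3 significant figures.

785 μCi

1/t_eff = 1/t_phys + 1/t_biol = 1/44.5 + 1/93.1 = 0.033213 per day.
t_eff = 44.5 × 93.1 / (44.5 + 93.1) ≈ 30.109 days.
Remaining = 2760 × (1/2)^(54.6/30.109) = 2760 × (1/2)^1.8134 ≈ 785.26 μCi.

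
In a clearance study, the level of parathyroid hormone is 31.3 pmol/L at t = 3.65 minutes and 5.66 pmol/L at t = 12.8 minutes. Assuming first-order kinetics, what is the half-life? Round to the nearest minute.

Over Δt = 12.8 − 3.65 = 9.15 minutes, the level fell by a factor of 31.3/5.66 ≈ 5.53.
n = log₂(5.53) ≈ 2.4673 half-lives, so t½ = 9.15/2.4673 ≈ 3.7085 minutes.

4 minutes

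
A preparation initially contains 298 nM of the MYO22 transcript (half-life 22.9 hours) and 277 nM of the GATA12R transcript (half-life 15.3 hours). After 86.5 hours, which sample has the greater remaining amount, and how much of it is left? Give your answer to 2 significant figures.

MYO22 transcript, 22 nM

MYO22 transcript: 298 × (1/2)^3.7773 ≈ 21.734 nM.
GATA12R transcript: 277 × (1/2)^5.6536 ≈ 5.5027 nM.
MYO22 transcript has more remaining, at ≈ 21.734 nM.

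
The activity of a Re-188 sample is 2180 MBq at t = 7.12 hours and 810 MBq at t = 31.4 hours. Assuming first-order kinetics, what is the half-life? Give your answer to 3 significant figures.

Over Δt = 31.4 − 7.12 = 24.28 hours, the level fell by a factor of 2180/810 ≈ 2.6914.
n = log₂(2.6914) ≈ 1.4283 half-lives, so t½ = 24.28/1.4283 ≈ 16.999 hours.

17.0 hours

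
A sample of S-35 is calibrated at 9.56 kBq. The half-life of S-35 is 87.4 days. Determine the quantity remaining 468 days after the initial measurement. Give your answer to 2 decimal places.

0.23 kBq

Number of half-lives: n = 468/87.4 ≈ 5.3547.
Remaining = 9.56 × (1/2)^5.3547 = 9.56 × 0.024439 ≈ 0.23363 kBq.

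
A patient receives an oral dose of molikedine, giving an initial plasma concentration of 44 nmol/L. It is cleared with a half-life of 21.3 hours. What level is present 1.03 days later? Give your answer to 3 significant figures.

19.7 nmol/L

Convert the elapsed time: 1.03 days = 24.72 hours.
Number of half-lives: n = 24.72/21.3 ≈ 1.1606.
Remaining = 44 × (1/2)^1.1606 = 44 × 0.44734 ≈ 19.683 nmol/L.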